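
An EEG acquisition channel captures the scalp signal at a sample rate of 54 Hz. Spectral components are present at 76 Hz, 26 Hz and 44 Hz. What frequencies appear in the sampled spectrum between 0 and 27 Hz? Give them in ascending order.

fs/2 = 27 Hz.
76 Hz mod fs = 22 Hz.
22 Hz ≤ fs/2 = 27 Hz, appears at 22 Hz.
26 Hz ≤ fs/2 = 27 Hz, passes unchanged.
44 Hz > fs/2 = 27 Hz, folds to fs − 44 Hz = 10 Hz.
Distinct values: {10 Hz, 22 Hz, 26 Hz}.

10 Hz, 22 Hz, 26 Hz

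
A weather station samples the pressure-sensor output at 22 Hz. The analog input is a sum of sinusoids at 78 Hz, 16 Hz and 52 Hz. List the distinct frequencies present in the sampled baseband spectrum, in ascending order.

6 Hz, 8 Hz, 10 Hz

fs/2 = 11 Hz.
78 Hz mod fs = 12 Hz.
12 Hz > fs/2 = 11 Hz, folds to fs − 12 Hz = 10 Hz.
16 Hz > fs/2 = 11 Hz, folds to fs − 16 Hz = 6 Hz.
52 Hz mod fs = 8 Hz.
8 Hz ≤ fs/2 = 11 Hz, appears at 8 Hz.
Distinct values: {6 Hz, 8 Hz, 10 Hz}.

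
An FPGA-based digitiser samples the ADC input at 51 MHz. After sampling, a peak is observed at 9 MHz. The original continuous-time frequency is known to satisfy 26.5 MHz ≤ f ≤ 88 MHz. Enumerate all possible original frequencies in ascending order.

Frequencies that alias to 9 MHz are k·fs ± 9 MHz for integer k ≥ 0.
k=0: 9 MHz.
k=1: 42 MHz, 60 MHz.
k=2: 93 MHz, 111 MHz.
Within [26.5 MHz, 88 MHz]: 42 MHz, 60 MHz.

42 MHz, 60 MHz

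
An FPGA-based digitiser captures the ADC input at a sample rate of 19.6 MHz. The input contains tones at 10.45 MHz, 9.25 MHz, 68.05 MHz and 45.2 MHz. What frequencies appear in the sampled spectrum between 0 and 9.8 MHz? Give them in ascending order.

fs/2 = 9.8 MHz.
10.45 MHz > fs/2 = 9.8 MHz, folds to fs − 10.45 MHz = 9.15 MHz.
9.25 MHz ≤ fs/2 = 9.8 MHz, passes unchanged.
68.05 MHz mod fs = 9.25 MHz.
9.25 MHz ≤ fs/2 = 9.8 MHz, appears at 9.25 MHz.
45.2 MHz mod fs = 6 MHz.
6 MHz ≤ fs/2 = 9.8 MHz, appears at 6 MHz.
Distinct values: {6 MHz, 9.15 MHz, 9.25 MHz}.

6 MHz, 9.15 MHz, 9.25 MHz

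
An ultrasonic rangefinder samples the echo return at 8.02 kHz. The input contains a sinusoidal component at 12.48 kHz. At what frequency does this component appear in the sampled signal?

3.56 kHz

12.48 kHz mod fs = 4.46 kHz.
4.46 kHz > fs/2 = 4.01 kHz, folds to fs − 4.46 kHz = 3.56 kHz.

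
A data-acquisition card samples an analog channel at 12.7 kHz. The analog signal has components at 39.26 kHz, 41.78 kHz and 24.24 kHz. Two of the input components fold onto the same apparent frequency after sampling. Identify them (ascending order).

24.24 kHz, 39.26 kHz

fs/2 = 6.35 kHz.
39.26 kHz mod fs = 1.16 kHz.
1.16 kHz ≤ fs/2 = 6.35 kHz, appears at 1.16 kHz.
41.78 kHz mod fs = 3.68 kHz.
3.68 kHz ≤ fs/2 = 6.35 kHz, appears at 3.68 kHz.
24.24 kHz mod fs = 11.54 kHz.
11.54 kHz > fs/2 = 6.35 kHz, folds to fs − 11.54 kHz = 1.16 kHz.
24.24 kHz and 39.26 kHz both map to 1.16 kHz.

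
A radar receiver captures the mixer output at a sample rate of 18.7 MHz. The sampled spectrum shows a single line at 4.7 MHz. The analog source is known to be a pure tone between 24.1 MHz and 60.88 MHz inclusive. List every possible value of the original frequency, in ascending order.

32.7 MHz, 42.1 MHz, 51.4 MHz, 60.8 MHz

Frequencies that alias to 4.7 MHz are k·fs ± 4.7 MHz for integer k ≥ 0.
k=0: 4.7 MHz.
k=1: 14 MHz, 23.4 MHz.
k=2: 32.7 MHz, 42.1 MHz.
k=3: 51.4 MHz, 60.8 MHz.
k=4: 70.1 MHz, 79.5 MHz.
Within [24.1 MHz, 60.88 MHz]: 32.7 MHz, 42.1 MHz, 51.4 MHz, 60.8 MHz.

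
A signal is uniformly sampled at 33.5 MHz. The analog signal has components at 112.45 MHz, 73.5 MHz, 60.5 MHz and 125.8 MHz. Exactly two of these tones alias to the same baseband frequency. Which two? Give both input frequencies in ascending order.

fs/2 = 16.75 MHz.
112.45 MHz mod fs = 11.95 MHz.
11.95 MHz ≤ fs/2 = 16.75 MHz, appears at 11.95 MHz.
73.5 MHz mod fs = 6.5 MHz.
6.5 MHz ≤ fs/2 = 16.75 MHz, appears at 6.5 MHz.
60.5 MHz mod fs = 27 MHz.
27 MHz > fs/2 = 16.75 MHz, folds to fs − 27 MHz = 6.5 MHz.
125.8 MHz mod fs = 25.3 MHz.
25.3 MHz > fs/2 = 16.75 MHz, folds to fs − 25.3 MHz = 8.2 MHz.
60.5 MHz and 73.5 MHz both map to 6.5 MHz.

60.5 MHz, 73.5 MHz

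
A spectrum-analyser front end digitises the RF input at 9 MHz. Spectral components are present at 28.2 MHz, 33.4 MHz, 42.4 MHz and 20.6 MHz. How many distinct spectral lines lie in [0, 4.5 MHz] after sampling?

2

fs/2 = 4.5 MHz.
28.2 MHz mod fs = 1.2 MHz.
1.2 MHz ≤ fs/2 = 4.5 MHz, appears at 1.2 MHz.
33.4 MHz mod fs = 6.4 MHz.
6.4 MHz > fs/2 = 4.5 MHz, folds to fs − 6.4 MHz = 2.6 MHz.
42.4 MHz mod fs = 6.4 MHz.
6.4 MHz > fs/2 = 4.5 MHz, folds to fs − 6.4 MHz = 2.6 MHz.
20.6 MHz mod fs = 2.6 MHz.
2.6 MHz ≤ fs/2 = 4.5 MHz, appears at 2.6 MHz.
Distinct values: {1.2 MHz, 2.6 MHz} → 2.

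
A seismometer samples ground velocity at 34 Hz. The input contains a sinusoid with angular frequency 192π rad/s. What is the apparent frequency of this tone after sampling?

ω = 192π rad/s → f = ω/(2π) = 96 Hz.
96 Hz mod fs = 28 Hz.
28 Hz > fs/2 = 17 Hz, folds to fs − 28 Hz = 6 Hz.

6 Hz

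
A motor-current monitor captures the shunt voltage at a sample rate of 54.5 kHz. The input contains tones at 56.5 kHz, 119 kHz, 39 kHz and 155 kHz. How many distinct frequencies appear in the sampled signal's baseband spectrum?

fs/2 = 27.25 kHz.
56.5 kHz mod fs = 2 kHz.
2 kHz ≤ fs/2 = 27.25 kHz, appears at 2 kHz.
119 kHz mod fs = 10 kHz.
10 kHz ≤ fs/2 = 27.25 kHz, appears at 10 kHz.
39 kHz > fs/2 = 27.25 kHz, folds to fs − 39 kHz = 15.5 kHz.
155 kHz mod fs = 46 kHz.
46 kHz > fs/2 = 27.25 kHz, folds to fs − 46 kHz = 8.5 kHz.
Distinct values: {2 kHz, 8.5 kHz, 10 kHz, 15.5 kHz} → 4.

4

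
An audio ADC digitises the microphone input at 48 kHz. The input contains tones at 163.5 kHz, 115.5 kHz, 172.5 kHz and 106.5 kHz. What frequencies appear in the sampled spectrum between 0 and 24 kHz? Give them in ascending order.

10.5 kHz, 19.5 kHz

fs/2 = 24 kHz.
163.5 kHz mod fs = 19.5 kHz.
19.5 kHz ≤ fs/2 = 24 kHz, appears at 19.5 kHz.
115.5 kHz mod fs = 19.5 kHz.
19.5 kHz ≤ fs/2 = 24 kHz, appears at 19.5 kHz.
172.5 kHz mod fs = 28.5 kHz.
28.5 kHz > fs/2 = 24 kHz, folds to fs − 28.5 kHz = 19.5 kHz.
106.5 kHz mod fs = 10.5 kHz.
10.5 kHz ≤ fs/2 = 24 kHz, appears at 10.5 kHz.
Distinct values: {10.5 kHz, 19.5 kHz}.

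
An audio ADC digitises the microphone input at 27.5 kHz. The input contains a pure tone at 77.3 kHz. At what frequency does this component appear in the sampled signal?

5.2 kHz

77.3 kHz mod fs = 22.3 kHz.
22.3 kHz > fs/2 = 13.75 kHz, folds to fs − 22.3 kHz = 5.2 kHz.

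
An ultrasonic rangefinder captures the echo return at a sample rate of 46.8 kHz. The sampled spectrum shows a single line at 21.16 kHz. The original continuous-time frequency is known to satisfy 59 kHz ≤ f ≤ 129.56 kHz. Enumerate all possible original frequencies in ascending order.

Frequencies that alias to 21.16 kHz are k·fs ± 21.16 kHz for integer k ≥ 0.
k=0: 21.16 kHz.
k=1: 25.64 kHz, 67.96 kHz.
k=2: 72.44 kHz, 114.76 kHz.
k=3: 119.24 kHz, 161.56 kHz.
k=4: 166.04 kHz, 208.36 kHz.
Within [59 kHz, 129.56 kHz]: 67.96 kHz, 72.44 kHz, 114.76 kHz, 119.24 kHz.

67.96 kHz, 72.44 kHz, 114.76 kHz, 119.24 kHz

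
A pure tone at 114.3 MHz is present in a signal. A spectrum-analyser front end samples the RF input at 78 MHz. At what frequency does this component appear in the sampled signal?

114.3 MHz mod fs = 36.3 MHz.
36.3 MHz ≤ fs/2 = 39 MHz, appears at 36.3 MHz.

36.3 MHz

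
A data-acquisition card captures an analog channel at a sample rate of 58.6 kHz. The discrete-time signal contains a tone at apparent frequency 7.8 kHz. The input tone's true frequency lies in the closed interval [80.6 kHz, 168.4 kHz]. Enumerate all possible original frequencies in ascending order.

109.4 kHz, 125 kHz, 168 kHz

Frequencies that alias to 7.8 kHz are k·fs ± 7.8 kHz for integer k ≥ 0.
k=0: 7.8 kHz.
k=1: 50.8 kHz, 66.4 kHz.
k=2: 109.4 kHz, 125 kHz.
k=3: 168 kHz, 183.6 kHz.
k=4: 226.6 kHz, 242.2 kHz.
Within [80.6 kHz, 168.4 kHz]: 109.4 kHz, 125 kHz, 168 kHz.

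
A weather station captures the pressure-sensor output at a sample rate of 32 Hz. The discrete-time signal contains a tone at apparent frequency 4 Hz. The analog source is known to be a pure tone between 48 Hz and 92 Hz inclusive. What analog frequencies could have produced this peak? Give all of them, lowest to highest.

60 Hz, 68 Hz, 92 Hz

Frequencies that alias to 4 Hz are k·fs ± 4 Hz for integer k ≥ 0.
k=0: 4 Hz.
k=1: 28 Hz, 36 Hz.
k=2: 60 Hz, 68 Hz.
k=3: 92 Hz, 100 Hz.
k=4: 124 Hz, 132 Hz.
Within [48 Hz, 92 Hz]: 60 Hz, 68 Hz, 92 Hz.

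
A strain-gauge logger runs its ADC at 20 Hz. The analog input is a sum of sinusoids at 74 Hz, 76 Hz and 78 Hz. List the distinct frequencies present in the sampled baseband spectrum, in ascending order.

2 Hz, 4 Hz, 6 Hz

fs/2 = 10 Hz.
74 Hz mod fs = 14 Hz.
14 Hz > fs/2 = 10 Hz, folds to fs − 14 Hz = 6 Hz.
76 Hz mod fs = 16 Hz.
16 Hz > fs/2 = 10 Hz, folds to fs − 16 Hz = 4 Hz.
78 Hz mod fs = 18 Hz.
18 Hz > fs/2 = 10 Hz, folds to fs − 18 Hz = 2 Hz.
Distinct values: {2 Hz, 4 Hz, 6 Hz}.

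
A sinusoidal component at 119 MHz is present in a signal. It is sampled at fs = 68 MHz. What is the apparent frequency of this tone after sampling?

17 MHz

119 MHz mod fs = 51 MHz.
51 MHz > fs/2 = 34 MHz, folds to fs − 51 MHz = 17 MHz.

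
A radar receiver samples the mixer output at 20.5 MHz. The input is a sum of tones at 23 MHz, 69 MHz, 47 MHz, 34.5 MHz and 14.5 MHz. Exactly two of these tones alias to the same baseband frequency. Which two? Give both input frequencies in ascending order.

fs/2 = 10.25 MHz.
23 MHz mod fs = 2.5 MHz.
2.5 MHz ≤ fs/2 = 10.25 MHz, appears at 2.5 MHz.
69 MHz mod fs = 7.5 MHz.
7.5 MHz ≤ fs/2 = 10.25 MHz, appears at 7.5 MHz.
47 MHz mod fs = 6 MHz.
6 MHz ≤ fs/2 = 10.25 MHz, appears at 6 MHz.
34.5 MHz mod fs = 14 MHz.
14 MHz > fs/2 = 10.25 MHz, folds to fs − 14 MHz = 6.5 MHz.
14.5 MHz > fs/2 = 10.25 MHz, folds to fs − 14.5 MHz = 6 MHz.
14.5 MHz and 47 MHz both map to 6 MHz.

14.5 MHz, 47 MHz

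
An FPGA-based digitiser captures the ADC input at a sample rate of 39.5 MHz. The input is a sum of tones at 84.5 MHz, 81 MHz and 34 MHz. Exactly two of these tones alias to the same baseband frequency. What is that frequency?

fs/2 = 19.75 MHz.
84.5 MHz mod fs = 5.5 MHz.
5.5 MHz ≤ fs/2 = 19.75 MHz, appears at 5.5 MHz.
81 MHz mod fs = 2 MHz.
2 MHz ≤ fs/2 = 19.75 MHz, appears at 2 MHz.
34 MHz > fs/2 = 19.75 MHz, folds to fs − 34 MHz = 5.5 MHz.
34 MHz and 84.5 MHz both map to 5.5 MHz.

5.5 MHz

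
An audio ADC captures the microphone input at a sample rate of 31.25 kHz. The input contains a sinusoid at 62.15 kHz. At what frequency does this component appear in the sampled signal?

62.15 kHz mod fs = 30.9 kHz.
30.9 kHz > fs/2 = 15.625 kHz, folds to fs − 30.9 kHz = 0.35 kHz.

0.35 kHz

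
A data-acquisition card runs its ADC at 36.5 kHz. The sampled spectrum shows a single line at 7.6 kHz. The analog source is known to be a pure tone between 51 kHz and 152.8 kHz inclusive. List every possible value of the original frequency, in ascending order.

Frequencies that alias to 7.6 kHz are k·fs ± 7.6 kHz for integer k ≥ 0.
k=0: 7.6 kHz.
k=1: 28.9 kHz, 44.1 kHz.
k=2: 65.4 kHz, 80.6 kHz.
k=3: 101.9 kHz, 117.1 kHz.
k=4: 138.4 kHz, 153.6 kHz.
k=5: 174.9 kHz, 190.1 kHz.
Within [51 kHz, 152.8 kHz]: 65.4 kHz, 80.6 kHz, 101.9 kHz, 117.1 kHz, 138.4 kHz.

65.4 kHz, 80.6 kHz, 101.9 kHz, 117.1 kHz, 138.4 kHz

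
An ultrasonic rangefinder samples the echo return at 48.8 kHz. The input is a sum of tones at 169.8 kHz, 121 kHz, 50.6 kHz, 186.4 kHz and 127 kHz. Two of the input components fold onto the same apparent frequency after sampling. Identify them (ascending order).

fs/2 = 24.4 kHz.
169.8 kHz mod fs = 23.4 kHz.
23.4 kHz ≤ fs/2 = 24.4 kHz, appears at 23.4 kHz.
121 kHz mod fs = 23.4 kHz.
23.4 kHz ≤ fs/2 = 24.4 kHz, appears at 23.4 kHz.
50.6 kHz mod fs = 1.8 kHz.
1.8 kHz ≤ fs/2 = 24.4 kHz, appears at 1.8 kHz.
186.4 kHz mod fs = 40 kHz.
40 kHz > fs/2 = 24.4 kHz, folds to fs − 40 kHz = 8.8 kHz.
127 kHz mod fs = 29.4 kHz.
29.4 kHz > fs/2 = 24.4 kHz, folds to fs − 29.4 kHz = 19.4 kHz.
121 kHz and 169.8 kHz both map to 23.4 kHz.

121 kHz, 169.8 kHz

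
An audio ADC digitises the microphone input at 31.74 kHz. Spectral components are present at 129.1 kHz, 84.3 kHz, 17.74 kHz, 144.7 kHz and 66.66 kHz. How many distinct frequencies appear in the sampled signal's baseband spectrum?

fs/2 = 15.87 kHz.
129.1 kHz mod fs = 2.14 kHz.
2.14 kHz ≤ fs/2 = 15.87 kHz, appears at 2.14 kHz.
84.3 kHz mod fs = 20.82 kHz.
20.82 kHz > fs/2 = 15.87 kHz, folds to fs − 20.82 kHz = 10.92 kHz.
17.74 kHz > fs/2 = 15.87 kHz, folds to fs − 17.74 kHz = 14 kHz.
144.7 kHz mod fs = 17.74 kHz.
17.74 kHz > fs/2 = 15.87 kHz, folds to fs − 17.74 kHz = 14 kHz.
66.66 kHz mod fs = 3.18 kHz.
3.18 kHz ≤ fs/2 = 15.87 kHz, appears at 3.18 kHz.
Distinct values: {2.14 kHz, 3.18 kHz, 10.92 kHz, 14 kHz} → 4.

4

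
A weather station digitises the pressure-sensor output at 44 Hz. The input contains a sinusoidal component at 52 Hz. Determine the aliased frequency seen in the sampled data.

8 Hz

52 Hz mod fs = 8 Hz.
8 Hz ≤ fs/2 = 22 Hz, appears at 8 Hz.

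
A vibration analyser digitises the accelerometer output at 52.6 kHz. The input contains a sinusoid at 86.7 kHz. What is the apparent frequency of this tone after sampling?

18.5 kHz

86.7 kHz mod fs = 34.1 kHz.
34.1 kHz > fs/2 = 26.3 kHz, folds to fs − 34.1 kHz = 18.5 kHz.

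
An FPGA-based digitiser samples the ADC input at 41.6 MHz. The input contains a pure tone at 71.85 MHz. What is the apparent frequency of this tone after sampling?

71.85 MHz mod fs = 30.25 MHz.
30.25 MHz > fs/2 = 20.8 MHz, folds to fs − 30.25 MHz = 11.35 MHz.

11.35 MHz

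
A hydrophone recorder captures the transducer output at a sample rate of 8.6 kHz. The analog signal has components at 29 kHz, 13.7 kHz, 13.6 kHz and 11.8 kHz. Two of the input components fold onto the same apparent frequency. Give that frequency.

fs/2 = 4.3 kHz.
29 kHz mod fs = 3.2 kHz.
3.2 kHz ≤ fs/2 = 4.3 kHz, appears at 3.2 kHz.
13.7 kHz mod fs = 5.1 kHz.
5.1 kHz > fs/2 = 4.3 kHz, folds to fs − 5.1 kHz = 3.5 kHz.
13.6 kHz mod fs = 5 kHz.
5 kHz > fs/2 = 4.3 kHz, folds to fs − 5 kHz = 3.6 kHz.
11.8 kHz mod fs = 3.2 kHz.
3.2 kHz ≤ fs/2 = 4.3 kHz, appears at 3.2 kHz.
11.8 kHz and 29 kHz both map to 3.2 kHz.

3.2 kHz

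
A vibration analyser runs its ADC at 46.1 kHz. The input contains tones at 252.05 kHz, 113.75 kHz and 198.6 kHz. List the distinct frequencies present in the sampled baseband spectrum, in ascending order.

fs/2 = 23.05 kHz.
252.05 kHz mod fs = 21.55 kHz.
21.55 kHz ≤ fs/2 = 23.05 kHz, appears at 21.55 kHz.
113.75 kHz mod fs = 21.55 kHz.
21.55 kHz ≤ fs/2 = 23.05 kHz, appears at 21.55 kHz.
198.6 kHz mod fs = 14.2 kHz.
14.2 kHz ≤ fs/2 = 23.05 kHz, appears at 14.2 kHz.
Distinct values: {14.2 kHz, 21.55 kHz}.

14.2 kHz, 21.55 kHz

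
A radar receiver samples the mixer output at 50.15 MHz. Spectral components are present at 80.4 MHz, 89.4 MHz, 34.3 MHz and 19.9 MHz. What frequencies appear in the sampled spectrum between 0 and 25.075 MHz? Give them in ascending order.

fs/2 = 25.075 MHz.
80.4 MHz mod fs = 30.25 MHz.
30.25 MHz > fs/2 = 25.075 MHz, folds to fs − 30.25 MHz = 19.9 MHz.
89.4 MHz mod fs = 39.25 MHz.
39.25 MHz > fs/2 = 25.075 MHz, folds to fs − 39.25 MHz = 10.9 MHz.
34.3 MHz > fs/2 = 25.075 MHz, folds to fs − 34.3 MHz = 15.85 MHz.
19.9 MHz ≤ fs/2 = 25.075 MHz, passes unchanged.
Distinct values: {10.9 MHz, 15.85 MHz, 19.9 MHz}.

10.9 MHz, 15.85 MHz, 19.9 MHz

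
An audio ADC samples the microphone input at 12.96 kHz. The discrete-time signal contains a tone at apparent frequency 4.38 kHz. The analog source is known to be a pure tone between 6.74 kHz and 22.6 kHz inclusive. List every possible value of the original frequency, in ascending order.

Frequencies that alias to 4.38 kHz are k·fs ± 4.38 kHz for integer k ≥ 0.
k=0: 4.38 kHz.
k=1: 8.58 kHz, 17.34 kHz.
k=2: 21.54 kHz, 30.3 kHz.
k=3: 34.5 kHz, 43.26 kHz.
Within [6.74 kHz, 22.6 kHz]: 8.58 kHz, 17.34 kHz, 21.54 kHz.

8.58 kHz, 17.34 kHz, 21.54 kHz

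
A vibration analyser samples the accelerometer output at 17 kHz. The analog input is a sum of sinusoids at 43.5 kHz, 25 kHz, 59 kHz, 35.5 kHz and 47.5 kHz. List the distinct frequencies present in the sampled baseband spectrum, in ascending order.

fs/2 = 8.5 kHz.
43.5 kHz mod fs = 9.5 kHz.
9.5 kHz > fs/2 = 8.5 kHz, folds to fs − 9.5 kHz = 7.5 kHz.
25 kHz mod fs = 8 kHz.
8 kHz ≤ fs/2 = 8.5 kHz, appears at 8 kHz.
59 kHz mod fs = 8 kHz.
8 kHz ≤ fs/2 = 8.5 kHz, appears at 8 kHz.
35.5 kHz mod fs = 1.5 kHz.
1.5 kHz ≤ fs/2 = 8.5 kHz, appears at 1.5 kHz.
47.5 kHz mod fs = 13.5 kHz.
13.5 kHz > fs/2 = 8.5 kHz, folds to fs − 13.5 kHz = 3.5 kHz.
Distinct values: {1.5 kHz, 3.5 kHz, 7.5 kHz, 8 kHz}.

1.5 kHz, 3.5 kHz, 7.5 kHz, 8 kHz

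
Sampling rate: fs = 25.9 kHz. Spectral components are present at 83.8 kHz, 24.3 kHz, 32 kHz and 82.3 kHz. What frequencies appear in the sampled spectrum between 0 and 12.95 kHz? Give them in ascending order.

fs/2 = 12.95 kHz.
83.8 kHz mod fs = 6.1 kHz.
6.1 kHz ≤ fs/2 = 12.95 kHz, appears at 6.1 kHz.
24.3 kHz > fs/2 = 12.95 kHz, folds to fs − 24.3 kHz = 1.6 kHz.
32 kHz mod fs = 6.1 kHz.
6.1 kHz ≤ fs/2 = 12.95 kHz, appears at 6.1 kHz.
82.3 kHz mod fs = 4.6 kHz.
4.6 kHz ≤ fs/2 = 12.95 kHz, appears at 4.6 kHz.
Distinct values: {1.6 kHz, 4.6 kHz, 6.1 kHz}.

1.6 kHz, 4.6 kHz, 6.1 kHz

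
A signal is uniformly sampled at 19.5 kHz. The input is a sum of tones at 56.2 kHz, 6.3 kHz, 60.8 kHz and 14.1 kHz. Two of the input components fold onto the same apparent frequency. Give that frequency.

fs/2 = 9.75 kHz.
56.2 kHz mod fs = 17.2 kHz.
17.2 kHz > fs/2 = 9.75 kHz, folds to fs − 17.2 kHz = 2.3 kHz.
6.3 kHz ≤ fs/2 = 9.75 kHz, passes unchanged.
60.8 kHz mod fs = 2.3 kHz.
2.3 kHz ≤ fs/2 = 9.75 kHz, appears at 2.3 kHz.
14.1 kHz > fs/2 = 9.75 kHz, folds to fs − 14.1 kHz = 5.4 kHz.
56.2 kHz and 60.8 kHz both map to 2.3 kHz.

2.3 kHz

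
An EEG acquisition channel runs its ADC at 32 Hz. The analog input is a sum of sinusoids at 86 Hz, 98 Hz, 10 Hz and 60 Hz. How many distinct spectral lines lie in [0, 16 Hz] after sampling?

fs/2 = 16 Hz.
86 Hz mod fs = 22 Hz.
22 Hz > fs/2 = 16 Hz, folds to fs − 22 Hz = 10 Hz.
98 Hz mod fs = 2 Hz.
2 Hz ≤ fs/2 = 16 Hz, appears at 2 Hz.
10 Hz ≤ fs/2 = 16 Hz, passes unchanged.
60 Hz mod fs = 28 Hz.
28 Hz > fs/2 = 16 Hz, folds to fs − 28 Hz = 4 Hz.
Distinct values: {2 Hz, 4 Hz, 10 Hz} → 3.

3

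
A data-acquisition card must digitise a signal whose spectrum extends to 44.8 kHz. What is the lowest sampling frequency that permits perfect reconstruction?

Nyquist rate = 2 × 44.8 kHz = 89.6 kHz.

89.6 kHz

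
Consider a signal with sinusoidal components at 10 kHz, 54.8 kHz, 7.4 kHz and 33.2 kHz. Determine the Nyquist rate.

Highest-frequency component: 54.8 kHz.
Nyquist rate = 2 × 54.8 kHz = 109.6 kHz.

109.6 kHz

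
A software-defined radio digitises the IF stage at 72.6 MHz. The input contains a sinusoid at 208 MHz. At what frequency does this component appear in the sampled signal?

9.8 MHz

208 MHz mod fs = 62.8 MHz.
62.8 MHz > fs/2 = 36.3 MHz, folds to fs − 62.8 MHz = 9.8 MHz.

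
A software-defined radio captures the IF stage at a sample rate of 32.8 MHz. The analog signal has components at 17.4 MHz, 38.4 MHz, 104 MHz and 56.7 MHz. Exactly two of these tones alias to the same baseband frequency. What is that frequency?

fs/2 = 16.4 MHz.
17.4 MHz > fs/2 = 16.4 MHz, folds to fs − 17.4 MHz = 15.4 MHz.
38.4 MHz mod fs = 5.6 MHz.
5.6 MHz ≤ fs/2 = 16.4 MHz, appears at 5.6 MHz.
104 MHz mod fs = 5.6 MHz.
5.6 MHz ≤ fs/2 = 16.4 MHz, appears at 5.6 MHz.
56.7 MHz mod fs = 23.9 MHz.
23.9 MHz > fs/2 = 16.4 MHz, folds to fs − 23.9 MHz = 8.9 MHz.
38.4 MHz and 104 MHz both map to 5.6 MHz.

5.6 MHz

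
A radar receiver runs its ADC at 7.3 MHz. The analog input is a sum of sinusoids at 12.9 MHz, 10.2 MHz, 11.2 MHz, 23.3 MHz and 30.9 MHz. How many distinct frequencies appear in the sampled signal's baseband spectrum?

4

fs/2 = 3.65 MHz.
12.9 MHz mod fs = 5.6 MHz.
5.6 MHz > fs/2 = 3.65 MHz, folds to fs − 5.6 MHz = 1.7 MHz.
10.2 MHz mod fs = 2.9 MHz.
2.9 MHz ≤ fs/2 = 3.65 MHz, appears at 2.9 MHz.
11.2 MHz mod fs = 3.9 MHz.
3.9 MHz > fs/2 = 3.65 MHz, folds to fs − 3.9 MHz = 3.4 MHz.
23.3 MHz mod fs = 1.4 MHz.
1.4 MHz ≤ fs/2 = 3.65 MHz, appears at 1.4 MHz.
30.9 MHz mod fs = 1.7 MHz.
1.7 MHz ≤ fs/2 = 3.65 MHz, appears at 1.7 MHz.
Distinct values: {1.4 MHz, 1.7 MHz, 2.9 MHz, 3.4 MHz} → 4.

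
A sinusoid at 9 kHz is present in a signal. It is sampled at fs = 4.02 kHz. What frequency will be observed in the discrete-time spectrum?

9 kHz mod fs = 0.96 kHz.
0.96 kHz ≤ fs/2 = 2.01 kHz, appears at 0.96 kHz.

0.96 kHz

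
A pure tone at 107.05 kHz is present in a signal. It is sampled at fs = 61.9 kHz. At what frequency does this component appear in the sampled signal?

16.75 kHz

107.05 kHz mod fs = 45.15 kHz.
45.15 kHz > fs/2 = 30.95 kHz, folds to fs − 45.15 kHz = 16.75 kHz.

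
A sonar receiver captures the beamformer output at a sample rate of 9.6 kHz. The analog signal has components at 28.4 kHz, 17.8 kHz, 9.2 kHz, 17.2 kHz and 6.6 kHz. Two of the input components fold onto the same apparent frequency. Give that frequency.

0.4 kHz

fs/2 = 4.8 kHz.
28.4 kHz mod fs = 9.2 kHz.
9.2 kHz > fs/2 = 4.8 kHz, folds to fs − 9.2 kHz = 0.4 kHz.
17.8 kHz mod fs = 8.2 kHz.
8.2 kHz > fs/2 = 4.8 kHz, folds to fs − 8.2 kHz = 1.4 kHz.
9.2 kHz > fs/2 = 4.8 kHz, folds to fs − 9.2 kHz = 0.4 kHz.
17.2 kHz mod fs = 7.6 kHz.
7.6 kHz > fs/2 = 4.8 kHz, folds to fs − 7.6 kHz = 2 kHz.
6.6 kHz > fs/2 = 4.8 kHz, folds to fs − 6.6 kHz = 3 kHz.
9.2 kHz and 28.4 kHz both map to 0.4 kHz.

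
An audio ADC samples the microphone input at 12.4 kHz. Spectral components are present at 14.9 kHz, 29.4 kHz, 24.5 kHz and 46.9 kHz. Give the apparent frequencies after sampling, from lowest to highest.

fs/2 = 6.2 kHz.
14.9 kHz mod fs = 2.5 kHz.
2.5 kHz ≤ fs/2 = 6.2 kHz, appears at 2.5 kHz.
29.4 kHz mod fs = 4.6 kHz.
4.6 kHz ≤ fs/2 = 6.2 kHz, appears at 4.6 kHz.
24.5 kHz mod fs = 12.1 kHz.
12.1 kHz > fs/2 = 6.2 kHz, folds to fs − 12.1 kHz = 0.3 kHz.
46.9 kHz mod fs = 9.7 kHz.
9.7 kHz > fs/2 = 6.2 kHz, folds to fs − 9.7 kHz = 2.7 kHz.
Distinct values: {0.3 kHz, 2.5 kHz, 2.7 kHz, 4.6 kHz}.

0.3 kHz, 2.5 kHz, 2.7 kHz, 4.6 kHz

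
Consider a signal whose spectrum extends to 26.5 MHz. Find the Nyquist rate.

53 MHz

Nyquist rate = 2 × 26.5 MHz = 53 MHz.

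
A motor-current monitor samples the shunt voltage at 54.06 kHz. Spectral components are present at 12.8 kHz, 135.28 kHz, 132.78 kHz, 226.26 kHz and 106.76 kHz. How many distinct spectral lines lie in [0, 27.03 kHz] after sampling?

fs/2 = 27.03 kHz.
12.8 kHz ≤ fs/2 = 27.03 kHz, passes unchanged.
135.28 kHz mod fs = 27.16 kHz.
27.16 kHz > fs/2 = 27.03 kHz, folds to fs − 27.16 kHz = 26.9 kHz.
132.78 kHz mod fs = 24.66 kHz.
24.66 kHz ≤ fs/2 = 27.03 kHz, appears at 24.66 kHz.
226.26 kHz mod fs = 10.02 kHz.
10.02 kHz ≤ fs/2 = 27.03 kHz, appears at 10.02 kHz.
106.76 kHz mod fs = 52.7 kHz.
52.7 kHz > fs/2 = 27.03 kHz, folds to fs − 52.7 kHz = 1.36 kHz.
Distinct values: {1.36 kHz, 10.02 kHz, 12.8 kHz, 24.66 kHz, 26.9 kHz} → 5.

5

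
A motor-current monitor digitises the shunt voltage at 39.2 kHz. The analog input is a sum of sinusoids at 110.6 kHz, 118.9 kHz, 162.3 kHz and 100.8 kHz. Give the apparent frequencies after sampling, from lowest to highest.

fs/2 = 19.6 kHz.
110.6 kHz mod fs = 32.2 kHz.
32.2 kHz > fs/2 = 19.6 kHz, folds to fs − 32.2 kHz = 7 kHz.
118.9 kHz mod fs = 1.3 kHz.
1.3 kHz ≤ fs/2 = 19.6 kHz, appears at 1.3 kHz.
162.3 kHz mod fs = 5.5 kHz.
5.5 kHz ≤ fs/2 = 19.6 kHz, appears at 5.5 kHz.
100.8 kHz mod fs = 22.4 kHz.
22.4 kHz > fs/2 = 19.6 kHz, folds to fs − 22.4 kHz = 16.8 kHz.
Distinct values: {1.3 kHz, 5.5 kHz, 7 kHz, 16.8 kHz}.

1.3 kHz, 5.5 kHz, 7 kHz, 16.8 kHz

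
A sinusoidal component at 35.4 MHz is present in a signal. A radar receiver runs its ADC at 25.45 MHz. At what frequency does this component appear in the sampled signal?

35.4 MHz mod fs = 9.95 MHz.
9.95 MHz ≤ fs/2 = 12.725 MHz, appears at 9.95 MHz.

9.95 MHz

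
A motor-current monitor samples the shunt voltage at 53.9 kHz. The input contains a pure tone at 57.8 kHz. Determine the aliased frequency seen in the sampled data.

3.9 kHz

57.8 kHz mod fs = 3.9 kHz.
3.9 kHz ≤ fs/2 = 26.95 kHz, appears at 3.9 kHz.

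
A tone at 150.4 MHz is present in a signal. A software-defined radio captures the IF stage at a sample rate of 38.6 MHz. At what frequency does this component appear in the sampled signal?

4 MHz

150.4 MHz mod fs = 34.6 MHz.
34.6 MHz > fs/2 = 19.3 MHz, folds to fs − 34.6 MHz = 4 MHz.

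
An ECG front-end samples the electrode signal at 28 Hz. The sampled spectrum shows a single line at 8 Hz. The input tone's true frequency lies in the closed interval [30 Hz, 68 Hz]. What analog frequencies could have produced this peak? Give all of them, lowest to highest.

Frequencies that alias to 8 Hz are k·fs ± 8 Hz for integer k ≥ 0.
k=0: 8 Hz.
k=1: 20 Hz, 36 Hz.
k=2: 48 Hz, 64 Hz.
k=3: 76 Hz, 92 Hz.
Within [30 Hz, 68 Hz]: 36 Hz, 48 Hz, 64 Hz.

36 Hz, 48 Hz, 64 Hz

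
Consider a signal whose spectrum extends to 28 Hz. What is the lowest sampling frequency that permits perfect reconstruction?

Nyquist rate = 2 × 28 Hz = 56 Hz.

56 Hz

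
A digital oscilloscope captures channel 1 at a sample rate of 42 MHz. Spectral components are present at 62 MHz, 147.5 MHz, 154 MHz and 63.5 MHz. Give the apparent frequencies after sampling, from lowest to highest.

fs/2 = 21 MHz.
62 MHz mod fs = 20 MHz.
20 MHz ≤ fs/2 = 21 MHz, appears at 20 MHz.
147.5 MHz mod fs = 21.5 MHz.
21.5 MHz > fs/2 = 21 MHz, folds to fs − 21.5 MHz = 20.5 MHz.
154 MHz mod fs = 28 MHz.
28 MHz > fs/2 = 21 MHz, folds to fs − 28 MHz = 14 MHz.
63.5 MHz mod fs = 21.5 MHz.
21.5 MHz > fs/2 = 21 MHz, folds to fs − 21.5 MHz = 20.5 MHz.
Distinct values: {14 MHz, 20 MHz, 20.5 MHz}.

14 MHz, 20 MHz, 20.5 MHz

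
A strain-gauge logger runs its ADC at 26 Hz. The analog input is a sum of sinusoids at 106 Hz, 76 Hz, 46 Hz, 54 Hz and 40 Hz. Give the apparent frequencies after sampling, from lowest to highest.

2 Hz, 6 Hz, 12 Hz

fs/2 = 13 Hz.
106 Hz mod fs = 2 Hz.
2 Hz ≤ fs/2 = 13 Hz, appears at 2 Hz.
76 Hz mod fs = 24 Hz.
24 Hz > fs/2 = 13 Hz, folds to fs − 24 Hz = 2 Hz.
46 Hz mod fs = 20 Hz.
20 Hz > fs/2 = 13 Hz, folds to fs − 20 Hz = 6 Hz.
54 Hz mod fs = 2 Hz.
2 Hz ≤ fs/2 = 13 Hz, appears at 2 Hz.
40 Hz mod fs = 14 Hz.
14 Hz > fs/2 = 13 Hz, folds to fs − 14 Hz = 12 Hz.
Distinct values: {2 Hz, 6 Hz, 12 Hz}.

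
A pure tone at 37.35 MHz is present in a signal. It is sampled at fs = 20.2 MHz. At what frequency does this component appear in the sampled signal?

3.05 MHz

37.35 MHz mod fs = 17.15 MHz.
17.15 MHz > fs/2 = 10.1 MHz, folds to fs − 17.15 MHz = 3.05 MHz.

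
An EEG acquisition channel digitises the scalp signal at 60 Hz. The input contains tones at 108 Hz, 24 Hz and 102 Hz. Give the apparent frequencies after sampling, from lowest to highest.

12 Hz, 18 Hz, 24 Hz

fs/2 = 30 Hz.
108 Hz mod fs = 48 Hz.
48 Hz > fs/2 = 30 Hz, folds to fs − 48 Hz = 12 Hz.
24 Hz ≤ fs/2 = 30 Hz, passes unchanged.
102 Hz mod fs = 42 Hz.
42 Hz > fs/2 = 30 Hz, folds to fs − 42 Hz = 18 Hz.
Distinct values: {12 Hz, 18 Hz, 24 Hz}.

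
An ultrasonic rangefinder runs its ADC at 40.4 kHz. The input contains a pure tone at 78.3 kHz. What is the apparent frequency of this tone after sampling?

78.3 kHz mod fs = 37.9 kHz.
37.9 kHz > fs/2 = 20.2 kHz, folds to fs − 37.9 kHz = 2.5 kHz.

2.5 kHz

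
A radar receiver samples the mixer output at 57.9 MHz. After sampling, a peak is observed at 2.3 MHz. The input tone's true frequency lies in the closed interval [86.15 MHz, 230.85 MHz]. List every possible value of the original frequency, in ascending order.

113.5 MHz, 118.1 MHz, 171.4 MHz, 176 MHz, 229.3 MHz

Frequencies that alias to 2.3 MHz are k·fs ± 2.3 MHz for integer k ≥ 0.
k=0: 2.3 MHz.
k=1: 55.6 MHz, 60.2 MHz.
k=2: 113.5 MHz, 118.1 MHz.
k=3: 171.4 MHz, 176 MHz.
k=4: 229.3 MHz, 233.9 MHz.
k=5: 287.2 MHz, 291.8 MHz.
Within [86.15 MHz, 230.85 MHz]: 113.5 MHz, 118.1 MHz, 171.4 MHz, 176 MHz, 229.3 MHz.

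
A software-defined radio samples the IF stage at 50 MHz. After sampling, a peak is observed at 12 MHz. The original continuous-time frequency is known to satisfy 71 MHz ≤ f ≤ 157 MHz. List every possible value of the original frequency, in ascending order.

Frequencies that alias to 12 MHz are k·fs ± 12 MHz for integer k ≥ 0.
k=0: 12 MHz.
k=1: 38 MHz, 62 MHz.
k=2: 88 MHz, 112 MHz.
k=3: 138 MHz, 162 MHz.
k=4: 188 MHz, 212 MHz.
Within [71 MHz, 157 MHz]: 88 MHz, 112 MHz, 138 MHz.

88 MHz, 112 MHz, 138 MHz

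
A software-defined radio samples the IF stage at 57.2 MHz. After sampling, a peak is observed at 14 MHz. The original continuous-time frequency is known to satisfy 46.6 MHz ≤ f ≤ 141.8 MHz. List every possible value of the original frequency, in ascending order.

Frequencies that alias to 14 MHz are k·fs ± 14 MHz for integer k ≥ 0.
k=0: 14 MHz.
k=1: 43.2 MHz, 71.2 MHz.
k=2: 100.4 MHz, 128.4 MHz.
k=3: 157.6 MHz, 185.6 MHz.
Within [46.6 MHz, 141.8 MHz]: 71.2 MHz, 100.4 MHz, 128.4 MHz.

71.2 MHz, 100.4 MHz, 128.4 MHz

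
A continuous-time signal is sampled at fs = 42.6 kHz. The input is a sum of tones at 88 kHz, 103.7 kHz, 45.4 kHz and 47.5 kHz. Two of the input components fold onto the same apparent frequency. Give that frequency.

fs/2 = 21.3 kHz.
88 kHz mod fs = 2.8 kHz.
2.8 kHz ≤ fs/2 = 21.3 kHz, appears at 2.8 kHz.
103.7 kHz mod fs = 18.5 kHz.
18.5 kHz ≤ fs/2 = 21.3 kHz, appears at 18.5 kHz.
45.4 kHz mod fs = 2.8 kHz.
2.8 kHz ≤ fs/2 = 21.3 kHz, appears at 2.8 kHz.
47.5 kHz mod fs = 4.9 kHz.
4.9 kHz ≤ fs/2 = 21.3 kHz, appears at 4.9 kHz.
45.4 kHz and 88 kHz both map to 2.8 kHz.

2.8 kHz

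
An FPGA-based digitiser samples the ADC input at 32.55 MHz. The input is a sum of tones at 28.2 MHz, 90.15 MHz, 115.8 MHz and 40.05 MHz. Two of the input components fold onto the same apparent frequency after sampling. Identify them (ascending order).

fs/2 = 16.275 MHz.
28.2 MHz > fs/2 = 16.275 MHz, folds to fs − 28.2 MHz = 4.35 MHz.
90.15 MHz mod fs = 25.05 MHz.
25.05 MHz > fs/2 = 16.275 MHz, folds to fs − 25.05 MHz = 7.5 MHz.
115.8 MHz mod fs = 18.15 MHz.
18.15 MHz > fs/2 = 16.275 MHz, folds to fs − 18.15 MHz = 14.4 MHz.
40.05 MHz mod fs = 7.5 MHz.
7.5 MHz ≤ fs/2 = 16.275 MHz, appears at 7.5 MHz.
40.05 MHz and 90.15 MHz both map to 7.5 MHz.

40.05 MHz, 90.15 MHz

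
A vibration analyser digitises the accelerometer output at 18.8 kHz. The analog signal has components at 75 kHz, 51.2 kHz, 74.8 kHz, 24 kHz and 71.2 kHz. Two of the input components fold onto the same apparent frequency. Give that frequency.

5.2 kHz

fs/2 = 9.4 kHz.
75 kHz mod fs = 18.6 kHz.
18.6 kHz > fs/2 = 9.4 kHz, folds to fs − 18.6 kHz = 0.2 kHz.
51.2 kHz mod fs = 13.6 kHz.
13.6 kHz > fs/2 = 9.4 kHz, folds to fs − 13.6 kHz = 5.2 kHz.
74.8 kHz mod fs = 18.4 kHz.
18.4 kHz > fs/2 = 9.4 kHz, folds to fs − 18.4 kHz = 0.4 kHz.
24 kHz mod fs = 5.2 kHz.
5.2 kHz ≤ fs/2 = 9.4 kHz, appears at 5.2 kHz.
71.2 kHz mod fs = 14.8 kHz.
14.8 kHz > fs/2 = 9.4 kHz, folds to fs − 14.8 kHz = 4 kHz.
24 kHz and 51.2 kHz both map to 5.2 kHz.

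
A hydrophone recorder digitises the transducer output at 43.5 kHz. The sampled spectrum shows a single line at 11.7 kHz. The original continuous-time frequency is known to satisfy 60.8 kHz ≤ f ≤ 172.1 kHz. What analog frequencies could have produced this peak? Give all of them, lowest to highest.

75.3 kHz, 98.7 kHz, 118.8 kHz, 142.2 kHz, 162.3 kHz

Frequencies that alias to 11.7 kHz are k·fs ± 11.7 kHz for integer k ≥ 0.
k=0: 11.7 kHz.
k=1: 31.8 kHz, 55.2 kHz.
k=2: 75.3 kHz, 98.7 kHz.
k=3: 118.8 kHz, 142.2 kHz.
k=4: 162.3 kHz, 185.7 kHz.
k=5: 205.8 kHz, 229.2 kHz.
Within [60.8 kHz, 172.1 kHz]: 75.3 kHz, 98.7 kHz, 118.8 kHz, 142.2 kHz, 162.3 kHz.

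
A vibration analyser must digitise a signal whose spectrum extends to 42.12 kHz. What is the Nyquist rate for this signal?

84.24 kHz

Nyquist rate = 2 × 42.12 kHz = 84.24 kHz.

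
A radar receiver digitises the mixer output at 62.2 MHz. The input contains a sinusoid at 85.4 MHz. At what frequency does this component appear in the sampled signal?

85.4 MHz mod fs = 23.2 MHz.
23.2 MHz ≤ fs/2 = 31.1 MHz, appears at 23.2 MHz.

23.2 MHz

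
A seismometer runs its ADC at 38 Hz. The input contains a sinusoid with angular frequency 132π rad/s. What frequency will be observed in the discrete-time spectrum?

10 Hz

ω = 132π rad/s → f = ω/(2π) = 66 Hz.
66 Hz mod fs = 28 Hz.
28 Hz > fs/2 = 19 Hz, folds to fs − 28 Hz = 10 Hz.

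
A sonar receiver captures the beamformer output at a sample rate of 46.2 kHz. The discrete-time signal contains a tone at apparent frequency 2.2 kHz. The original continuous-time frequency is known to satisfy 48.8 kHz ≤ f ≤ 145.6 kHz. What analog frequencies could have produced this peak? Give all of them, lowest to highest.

90.2 kHz, 94.6 kHz, 136.4 kHz, 140.8 kHz

Frequencies that alias to 2.2 kHz are k·fs ± 2.2 kHz for integer k ≥ 0.
k=0: 2.2 kHz.
k=1: 44 kHz, 48.4 kHz.
k=2: 90.2 kHz, 94.6 kHz.
k=3: 136.4 kHz, 140.8 kHz.
k=4: 182.6 kHz, 187 kHz.
Within [48.8 kHz, 145.6 kHz]: 90.2 kHz, 94.6 kHz, 136.4 kHz, 140.8 kHz.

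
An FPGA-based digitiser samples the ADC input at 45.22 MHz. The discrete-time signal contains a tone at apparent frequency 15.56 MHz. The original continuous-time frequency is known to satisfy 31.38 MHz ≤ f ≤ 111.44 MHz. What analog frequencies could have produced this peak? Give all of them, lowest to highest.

60.78 MHz, 74.88 MHz, 106 MHz

Frequencies that alias to 15.56 MHz are k·fs ± 15.56 MHz for integer k ≥ 0.
k=0: 15.56 MHz.
k=1: 29.66 MHz, 60.78 MHz.
k=2: 74.88 MHz, 106 MHz.
k=3: 120.1 MHz, 151.22 MHz.
Within [31.38 MHz, 111.44 MHz]: 60.78 MHz, 74.88 MHz, 106 MHz.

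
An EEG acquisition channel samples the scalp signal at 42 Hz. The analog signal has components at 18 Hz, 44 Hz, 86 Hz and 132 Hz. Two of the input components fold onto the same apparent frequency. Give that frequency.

2 Hz

fs/2 = 21 Hz.
18 Hz ≤ fs/2 = 21 Hz, passes unchanged.
44 Hz mod fs = 2 Hz.
2 Hz ≤ fs/2 = 21 Hz, appears at 2 Hz.
86 Hz mod fs = 2 Hz.
2 Hz ≤ fs/2 = 21 Hz, appears at 2 Hz.
132 Hz mod fs = 6 Hz.
6 Hz ≤ fs/2 = 21 Hz, appears at 6 Hz.
44 Hz and 86 Hz both map to 2 Hz.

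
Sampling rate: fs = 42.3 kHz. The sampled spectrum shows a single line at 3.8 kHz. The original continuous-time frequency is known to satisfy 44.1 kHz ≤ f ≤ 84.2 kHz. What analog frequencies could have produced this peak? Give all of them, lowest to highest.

46.1 kHz, 80.8 kHz

Frequencies that alias to 3.8 kHz are k·fs ± 3.8 kHz for integer k ≥ 0.
k=0: 3.8 kHz.
k=1: 38.5 kHz, 46.1 kHz.
k=2: 80.8 kHz, 88.4 kHz.
k=3: 123.1 kHz, 130.7 kHz.
Within [44.1 kHz, 84.2 kHz]: 46.1 kHz, 80.8 kHz.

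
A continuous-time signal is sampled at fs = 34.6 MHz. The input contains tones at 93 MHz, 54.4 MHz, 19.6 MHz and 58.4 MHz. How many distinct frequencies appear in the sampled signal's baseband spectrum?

fs/2 = 17.3 MHz.
93 MHz mod fs = 23.8 MHz.
23.8 MHz > fs/2 = 17.3 MHz, folds to fs − 23.8 MHz = 10.8 MHz.
54.4 MHz mod fs = 19.8 MHz.
19.8 MHz > fs/2 = 17.3 MHz, folds to fs − 19.8 MHz = 14.8 MHz.
19.6 MHz > fs/2 = 17.3 MHz, folds to fs − 19.6 MHz = 15 MHz.
58.4 MHz mod fs = 23.8 MHz.
23.8 MHz > fs/2 = 17.3 MHz, folds to fs − 23.8 MHz = 10.8 MHz.
Distinct values: {10.8 MHz, 14.8 MHz, 15 MHz} → 3.

3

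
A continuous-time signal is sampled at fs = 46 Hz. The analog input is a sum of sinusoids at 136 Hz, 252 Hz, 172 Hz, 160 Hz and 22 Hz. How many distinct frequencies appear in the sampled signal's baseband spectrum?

3

fs/2 = 23 Hz.
136 Hz mod fs = 44 Hz.
44 Hz > fs/2 = 23 Hz, folds to fs − 44 Hz = 2 Hz.
252 Hz mod fs = 22 Hz.
22 Hz ≤ fs/2 = 23 Hz, appears at 22 Hz.
172 Hz mod fs = 34 Hz.
34 Hz > fs/2 = 23 Hz, folds to fs − 34 Hz = 12 Hz.
160 Hz mod fs = 22 Hz.
22 Hz ≤ fs/2 = 23 Hz, appears at 22 Hz.
22 Hz ≤ fs/2 = 23 Hz, passes unchanged.
Distinct values: {2 Hz, 12 Hz, 22 Hz} → 3.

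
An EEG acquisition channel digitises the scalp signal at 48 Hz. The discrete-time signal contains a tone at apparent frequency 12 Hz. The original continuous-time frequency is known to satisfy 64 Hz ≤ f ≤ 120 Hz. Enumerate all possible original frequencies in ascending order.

Frequencies that alias to 12 Hz are k·fs ± 12 Hz for integer k ≥ 0.
k=0: 12 Hz.
k=1: 36 Hz, 60 Hz.
k=2: 84 Hz, 108 Hz.
k=3: 132 Hz, 156 Hz.
Within [64 Hz, 120 Hz]: 84 Hz, 108 Hz.

84 Hz, 108 Hz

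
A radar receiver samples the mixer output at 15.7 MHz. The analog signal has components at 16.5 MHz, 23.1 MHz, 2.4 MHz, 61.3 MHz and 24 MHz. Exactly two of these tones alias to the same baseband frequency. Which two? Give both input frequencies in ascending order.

23.1 MHz, 24 MHz

fs/2 = 7.85 MHz.
16.5 MHz mod fs = 0.8 MHz.
0.8 MHz ≤ fs/2 = 7.85 MHz, appears at 0.8 MHz.
23.1 MHz mod fs = 7.4 MHz.
7.4 MHz ≤ fs/2 = 7.85 MHz, appears at 7.4 MHz.
2.4 MHz ≤ fs/2 = 7.85 MHz, passes unchanged.
61.3 MHz mod fs = 14.2 MHz.
14.2 MHz > fs/2 = 7.85 MHz, folds to fs − 14.2 MHz = 1.5 MHz.
24 MHz mod fs = 8.3 MHz.
8.3 MHz > fs/2 = 7.85 MHz, folds to fs − 8.3 MHz = 7.4 MHz.
23.1 MHz and 24 MHz both map to 7.4 MHz.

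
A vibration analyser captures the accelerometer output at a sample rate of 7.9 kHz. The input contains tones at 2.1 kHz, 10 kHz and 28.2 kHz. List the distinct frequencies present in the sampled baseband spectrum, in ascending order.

2.1 kHz, 3.4 kHz

fs/2 = 3.95 kHz.
2.1 kHz ≤ fs/2 = 3.95 kHz, passes unchanged.
10 kHz mod fs = 2.1 kHz.
2.1 kHz ≤ fs/2 = 3.95 kHz, appears at 2.1 kHz.
28.2 kHz mod fs = 4.5 kHz.
4.5 kHz > fs/2 = 3.95 kHz, folds to fs − 4.5 kHz = 3.4 kHz.
Distinct values: {2.1 kHz, 3.4 kHz}.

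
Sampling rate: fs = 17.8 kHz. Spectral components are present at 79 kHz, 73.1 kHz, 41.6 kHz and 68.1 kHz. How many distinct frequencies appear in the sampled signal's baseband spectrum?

4

fs/2 = 8.9 kHz.
79 kHz mod fs = 7.8 kHz.
7.8 kHz ≤ fs/2 = 8.9 kHz, appears at 7.8 kHz.
73.1 kHz mod fs = 1.9 kHz.
1.9 kHz ≤ fs/2 = 8.9 kHz, appears at 1.9 kHz.
41.6 kHz mod fs = 6 kHz.
6 kHz ≤ fs/2 = 8.9 kHz, appears at 6 kHz.
68.1 kHz mod fs = 14.7 kHz.
14.7 kHz > fs/2 = 8.9 kHz, folds to fs − 14.7 kHz = 3.1 kHz.
Distinct values: {1.9 kHz, 3.1 kHz, 6 kHz, 7.8 kHz} → 4.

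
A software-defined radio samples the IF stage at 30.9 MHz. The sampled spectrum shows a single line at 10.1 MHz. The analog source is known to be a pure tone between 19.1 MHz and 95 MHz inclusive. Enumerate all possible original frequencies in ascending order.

Frequencies that alias to 10.1 MHz are k·fs ± 10.1 MHz for integer k ≥ 0.
k=0: 10.1 MHz.
k=1: 20.8 MHz, 41 MHz.
k=2: 51.7 MHz, 71.9 MHz.
k=3: 82.6 MHz, 102.8 MHz.
k=4: 113.5 MHz, 133.7 MHz.
Within [19.1 MHz, 95 MHz]: 20.8 MHz, 41 MHz, 51.7 MHz, 71.9 MHz, 82.6 MHz.

20.8 MHz, 41 MHz, 51.7 MHz, 71.9 MHz, 82.6 MHz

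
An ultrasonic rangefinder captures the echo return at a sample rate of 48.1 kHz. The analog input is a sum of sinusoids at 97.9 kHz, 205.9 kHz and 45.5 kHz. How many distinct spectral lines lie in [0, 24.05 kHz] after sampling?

3

fs/2 = 24.05 kHz.
97.9 kHz mod fs = 1.7 kHz.
1.7 kHz ≤ fs/2 = 24.05 kHz, appears at 1.7 kHz.
205.9 kHz mod fs = 13.5 kHz.
13.5 kHz ≤ fs/2 = 24.05 kHz, appears at 13.5 kHz.
45.5 kHz > fs/2 = 24.05 kHz, folds to fs − 45.5 kHz = 2.6 kHz.
Distinct values: {1.7 kHz, 2.6 kHz, 13.5 kHz} → 3.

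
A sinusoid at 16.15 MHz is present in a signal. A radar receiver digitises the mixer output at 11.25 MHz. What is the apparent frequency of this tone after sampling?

4.9 MHz

16.15 MHz mod fs = 4.9 MHz.
4.9 MHz ≤ fs/2 = 5.625 MHz, appears at 4.9 MHz.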